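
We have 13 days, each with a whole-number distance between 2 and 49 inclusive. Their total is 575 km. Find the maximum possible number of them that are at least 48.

If k of the values are ≥ 48, the total is ≥ 48k + 2(13 − k).
Setting 48k + 2(13 − k) ≤ 575 gives 46k ≤ 549, so k ≤ 11.
k = 11 is achieved by 11 values at 48 and 2 at 2, total 532; add 43 to one value (staying below 48) to reach 575.

11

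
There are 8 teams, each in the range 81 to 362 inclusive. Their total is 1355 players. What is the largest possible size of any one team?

362

To make one team as large as possible, make the other 7 as small as possible.
The other 7 contribute at least 7 × 81 = 567, leaving at most 1355 − 567 = 788.
But each team is capped at 362, so the maximum is 362.
Achievable: one at 362 and the other 7 totalling 993, which fits since 7 × 81 ≤ 993 ≤ 7 × 362.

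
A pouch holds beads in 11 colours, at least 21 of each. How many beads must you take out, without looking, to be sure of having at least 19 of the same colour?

You could draw 18 of every colour without reaching 19 of any — 198 in all.
One more forces 19 of some colour, so 198 + 1 = 199.

199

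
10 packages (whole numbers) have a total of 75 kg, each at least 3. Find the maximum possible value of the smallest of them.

The average is 75/10 < 8, so some value is ≤ 7.
Taking 5 copies of 7 and 5 copies of 8 gives exactly 75, so 7 is attained.

7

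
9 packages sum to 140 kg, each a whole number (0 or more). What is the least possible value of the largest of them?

The 9 values sum to 140, so their maximum is at least ⌈140/9⌉ = 16.
Equality holds with 5 values of 16 and 4 values of 15.

16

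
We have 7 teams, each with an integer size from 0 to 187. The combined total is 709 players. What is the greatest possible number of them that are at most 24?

Suppose k of them are at most 24. Those contribute at most 24 each and the rest at most 187 each.
So the total is at most 24k + 187(7 − k) = 1309 − 163k. This must still be ≥ 709, so k ≤ 3.
k = 3 is achieved by 3 values at 24 and 4 at 187, total 820; lower one of the 187's by 111 (still > 24) to reach 709.

3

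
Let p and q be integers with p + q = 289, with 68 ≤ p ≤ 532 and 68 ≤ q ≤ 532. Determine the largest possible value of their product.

20880

pq = p(289 − p) is maximized when p is as near 289/2 as the bounds allow.
Taking p = 144 and q = 145 (both in [68, 532]) gives pq = 20880.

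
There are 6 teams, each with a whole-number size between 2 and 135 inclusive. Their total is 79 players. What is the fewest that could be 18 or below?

Let j be the number exceeding 18. Then the total is ≥ 19·j + 2·(6 − j) = 12 + 17j.
So 17j ≤ 67 and j ≤ 3; hence at least 6 − 3 = 3 are ≤ 18.
Exactly 3 works: 3 values at 2 and 3 at 19 total 63; raise one of the low values by 16 (still ≤ 18) to hit 79.

3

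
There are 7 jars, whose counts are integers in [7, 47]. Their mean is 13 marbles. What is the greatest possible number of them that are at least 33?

1

The total is 7 × 13 = 91.
If k of the values are ≥ 33, the total is ≥ 33k + 7(7 − k).
Setting 33k + 7(7 − k) ≤ 91 gives 26k ≤ 42, so k ≤ 1.
k = 1 is achieved by 1 value at 33 and 6 at 7, total 75; add 16 to one value (staying below 33) to reach 91.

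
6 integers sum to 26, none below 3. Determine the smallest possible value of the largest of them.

The average is 26/6 > 4, so not all 6 can be 4 or less; the largest is ≥ 5.
Achievable: 2 of them at 5 and 4 at 4 total 26.

5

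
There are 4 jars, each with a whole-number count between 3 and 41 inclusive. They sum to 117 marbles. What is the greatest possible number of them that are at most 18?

Each value at 18 or below falls at least 41 − 18 = 23 short of the ceiling 41.
The ceiling total is 4 × 41 = 164, and we need 117, so at most ⌊(164 − 117)/23⌋ = 2 can be that low.
k = 2 is achieved by 2 values at 18 and 2 at 41, total 118; lower one of the 41's by 1 (still > 18) to reach 117.

2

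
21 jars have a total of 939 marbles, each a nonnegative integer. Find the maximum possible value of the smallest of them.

The 21 values sum to 939, so their minimum is at most ⌊939/21⌋ = 44.
Taking 6 copies of 44 and 15 copies of 45 gives exactly 939, so 44 is attained.

44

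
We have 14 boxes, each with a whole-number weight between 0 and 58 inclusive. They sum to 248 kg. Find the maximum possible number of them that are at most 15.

13

Suppose k of them are at most 15. Those contribute at most 15 each and the rest at most 58 each.
So the total is at most 15k + 58(14 − k) = 812 − 43k. This must still be ≥ 248, so k ≤ 13.
k = 13 is achieved by 13 values at 15 and 1 at 58, total 253; lower one of the 58's by 5 (still > 15) to reach 248.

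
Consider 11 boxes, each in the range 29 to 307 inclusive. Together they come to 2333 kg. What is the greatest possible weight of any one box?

To make one box as large as possible, make the other 10 as small as possible.
The other 10 contribute at least 10 × 29 = 290, leaving at most 2333 − 290 = 2043.
But each box is capped at 307, so the maximum is 307.
Achievable: one at 307 and the other 10 totalling 2026, which fits since 10 × 29 ≤ 2026 ≤ 10 × 307.

307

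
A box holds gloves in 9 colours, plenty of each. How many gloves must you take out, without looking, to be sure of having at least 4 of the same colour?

28

In the worst case you draw 3 of each of the 9 colours: 9 × 3 = 27.
One more forces 4 of some colour, so 27 + 1 = 28.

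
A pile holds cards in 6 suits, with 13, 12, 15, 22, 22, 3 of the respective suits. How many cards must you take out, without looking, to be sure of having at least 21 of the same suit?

84

In the worst case you take as many as possible of each suit without reaching 21: 13 + 12 + 15 + 20 + 20 + 3 = 83.
The next one must give 21 of some suit, so 83 + 1 = 84.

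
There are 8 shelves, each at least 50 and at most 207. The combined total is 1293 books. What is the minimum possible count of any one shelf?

To make one shelf as small as possible, make the other 7 as large as possible.
The other 7 can take up 7 × 207 = 1449 ≥ 1293 − 50, so one shelf can sit at its floor of 50.
Achievable: one at 50 and the other 7 totalling 1243, which fits since 7 × 50 ≤ 1243 ≤ 7 × 207.

50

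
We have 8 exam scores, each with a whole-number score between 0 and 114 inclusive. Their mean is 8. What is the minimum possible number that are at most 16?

The total is 8 × 8 = 64.
Each value above 16 is at least 17, contributing at least 17 − 0 = 17 above the floor 0.
The sum exceeds the floor total 0 by 64, so at most ⌊64/17⌋ = 3 exceed 16, and at least 5 are ≤ 16.
Exactly 5 works: 5 values at 0 and 3 at 17 total 51; raise one of the low values by 13 (still ≤ 16) to hit 64.

5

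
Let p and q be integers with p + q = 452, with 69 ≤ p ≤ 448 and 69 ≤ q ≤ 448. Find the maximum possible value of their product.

For a fixed sum, the product pq is largest when p and q are as close as possible.
Taking p = 226 and q = 226 (both in [69, 448]) gives pq = 51076.

51076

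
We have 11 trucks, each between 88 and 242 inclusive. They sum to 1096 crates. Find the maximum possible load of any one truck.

Maximizing one value means minimizing the remaining 10.
The other 10 contribute at least 10 × 88 = 880, leaving at most 1096 − 880 = 216.
Since 216 ≤ 242, this is achievable: one at 216 and 10 at 88.

216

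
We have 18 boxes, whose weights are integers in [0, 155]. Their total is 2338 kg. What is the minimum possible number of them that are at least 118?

If only k of them are at least 118, the other 18 − k are at most 117, so the total is at most k·155 + (18 − k)·117.
This must reach 2338, so k·155 + (18 − k)·117 ≥ 2338, giving k ≥ 7.
Exactly 7 works: 7 values at 155 and 11 at 117 total 2372; lower one of the high values by 34 (still ≥ 118) to hit 2338.

7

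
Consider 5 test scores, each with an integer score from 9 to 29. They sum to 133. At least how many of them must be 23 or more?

4

Suppose at most 5 − j of them reach 23; then j values are ≤ 22 and the rest ≤ 29.
The total is then ≤ 22·j + 29·(5 − j) = 145 − 7j. For this to be ≥ 133 we need j ≤ 1, so at least 5 − 1 = 4 must reach 23.
Exactly 4 works: 4 values at 29 and 1 at 22 total 138; lower one of the high values by 5 (still ≥ 23) to hit 133.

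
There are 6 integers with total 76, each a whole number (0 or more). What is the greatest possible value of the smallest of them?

12

The average is 76/6 < 13, so some value is ≤ 12.
Equality holds with 2 values of 12 and 4 values of 13.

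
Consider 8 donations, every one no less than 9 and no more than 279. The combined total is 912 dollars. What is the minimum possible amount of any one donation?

Minimizing one value means maximizing the remaining 7.
The other 7 can take up 7 × 279 = 1953 ≥ 912 − 9, so one donation can sit at its floor of 9.
Achievable: one at 9 and the other 7 totalling 903, which fits since 7 × 9 ≤ 903 ≤ 7 × 279.

9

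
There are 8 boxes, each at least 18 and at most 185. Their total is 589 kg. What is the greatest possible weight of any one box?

185

To make one box as large as possible, make the other 7 as small as possible.
The other 7 contribute at least 7 × 18 = 126, leaving at most 589 − 126 = 463.
But each box is capped at 185, so the maximum is 185.
Achievable: one at 185 and the other 7 totalling 404, which fits since 7 × 18 ≤ 404 ≤ 7 × 185.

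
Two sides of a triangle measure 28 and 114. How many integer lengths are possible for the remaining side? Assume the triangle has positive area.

55

The triangle inequality gives |28 − 114| < c < 28 + 114, i.e. 86 < c < 142.
So c can be any integer from 87 to 141: 55 values.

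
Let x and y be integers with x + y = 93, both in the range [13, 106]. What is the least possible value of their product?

1040

xy = x(93 − x) is concave in x, so over [13, 80] it is minimized at an endpoint.
At the endpoint x = 13, y = 93 − 13 = 80, so xy = 13 × 80 = 1040.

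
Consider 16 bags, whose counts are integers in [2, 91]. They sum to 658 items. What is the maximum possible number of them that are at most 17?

10

Each value at 17 or below falls at least 91 − 17 = 74 short of the ceiling 91.
The ceiling total is 16 × 91 = 1456, and we need 658, so at most ⌊(1456 − 658)/74⌋ = 10 can be that low.
k = 10 is achieved by 10 values at 17 and 6 at 91, total 716; lower one of the 91's by 58 (still > 17) to reach 658.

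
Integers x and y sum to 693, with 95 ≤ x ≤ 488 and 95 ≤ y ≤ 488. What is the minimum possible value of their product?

100040

Since x + y is fixed, pushing one of them to its bound minimizes the product.
At the endpoint x = 205, y = 693 − 205 = 488, so xy = 205 × 488 = 100040.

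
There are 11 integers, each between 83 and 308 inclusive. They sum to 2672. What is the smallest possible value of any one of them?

83

Minimizing one value means maximizing the remaining 10.
The other 10 can take up 10 × 308 = 3080 ≥ 2672 − 83, so one integer can sit at its floor of 83.
Achievable: one at 83 and the other 10 totalling 2589, which fits since 10 × 83 ≤ 2589 ≤ 10 × 308.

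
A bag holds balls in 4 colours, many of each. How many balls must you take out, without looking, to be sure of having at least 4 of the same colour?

In the worst case you draw 3 of each of the 4 colours: 4 × 3 = 12.
One more forces 4 of some colour, so 12 + 1 = 13.

13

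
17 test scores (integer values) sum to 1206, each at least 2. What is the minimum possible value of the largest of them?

71

The 17 values sum to 1206, so their maximum is at least ⌈1206/17⌉ = 71.
Achievable: 16 of them at 71 and 1 at 70 total 1206.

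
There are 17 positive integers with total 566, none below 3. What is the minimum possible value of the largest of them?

Some value must be at least ⌈566/17⌉ = 34, since 17 × 33 = 561 < 566.
Equality holds with 5 values of 34 and 12 values of 33.

34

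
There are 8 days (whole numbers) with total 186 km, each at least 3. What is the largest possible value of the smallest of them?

The 8 values sum to 186, so their minimum is at most ⌊186/8⌋ = 23.
Achievable: 6 of them at 23 and 2 at 24 total 186.

23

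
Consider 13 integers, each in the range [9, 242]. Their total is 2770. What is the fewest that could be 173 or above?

Each value short of 173 is at most 172, costing at least 242 − 172 = 70 against the maximum total of 3146.
We can afford to lose at most 3146 − 2770 = 376, so at most ⌊376/70⌋ = 5 fall short, and at least 8 are ≥ 173.
Exactly 8 works: 8 values at 242 and 5 at 172 total 2796; lower one of the high values by 26 (still ≥ 173) to hit 2770.

8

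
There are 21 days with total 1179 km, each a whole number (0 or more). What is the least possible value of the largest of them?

The average is 1179/21 > 56, so not all 21 can be 56 or less; the largest is ≥ 57.
Equality holds with 3 values of 57 and 18 values of 56.

57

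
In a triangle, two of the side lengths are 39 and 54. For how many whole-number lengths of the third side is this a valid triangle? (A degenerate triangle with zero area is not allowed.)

The triangle inequality gives |39 − 54| < c < 39 + 54, i.e. 15 < c < 93.
So c can be any integer from 16 to 92: 77 values.

77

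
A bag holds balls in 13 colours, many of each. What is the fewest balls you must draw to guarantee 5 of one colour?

53

You could draw 4 of every colour without reaching 5 of any — 52 in all.
One more forces 5 of some colour, so 52 + 1 = 53.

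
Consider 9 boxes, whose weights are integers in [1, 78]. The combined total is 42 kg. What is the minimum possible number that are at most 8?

5

Each value above 8 is at least 9, contributing at least 9 − 1 = 8 above the floor 1.
The sum exceeds the floor total 9 by 33, so at most ⌊33/8⌋ = 4 exceed 8, and at least 5 are ≤ 8.
Exactly 5 works: 5 values at 1 and 4 at 9 total 41; raise one of the low values by 1 (still ≤ 8) to hit 42.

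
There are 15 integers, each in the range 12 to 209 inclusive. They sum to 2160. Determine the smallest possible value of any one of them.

12

Minimizing one value means maximizing the remaining 14.
The other 14 can take up 14 × 209 = 2926 ≥ 2160 − 12, so one integer can sit at its floor of 12.
Achievable: one at 12 and the other 14 totalling 2148, which fits since 14 × 12 ≤ 2148 ≤ 14 × 209.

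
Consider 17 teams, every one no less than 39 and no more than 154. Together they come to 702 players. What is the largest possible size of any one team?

To make one team as large as possible, make the other 16 as small as possible.
The other 16 contribute at least 16 × 39 = 624, leaving at most 702 − 624 = 78.
Since 78 ≤ 154, this is achievable: one at 78 and 16 at 39.

78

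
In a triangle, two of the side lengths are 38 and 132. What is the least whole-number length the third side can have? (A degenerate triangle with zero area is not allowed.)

95

The third side must exceed |38 − 132| = 94.
The smallest integer above 94 is 95.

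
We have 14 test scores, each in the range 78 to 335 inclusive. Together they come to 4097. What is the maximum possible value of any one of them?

335

To make one score as large as possible, make the other 13 as small as possible.
The other 13 contribute at least 13 × 78 = 1014, leaving at most 4097 − 1014 = 3083.
But each score is capped at 335, so the maximum is 335.
Achievable: one at 335 and the other 13 totalling 3762, which fits since 13 × 78 ≤ 3762 ≤ 13 × 335.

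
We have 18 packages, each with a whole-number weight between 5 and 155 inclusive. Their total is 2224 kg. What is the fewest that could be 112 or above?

6

Each value short of 112 is at most 111, costing at least 155 − 111 = 44 against the maximum total of 2790.
We can afford to lose at most 2790 − 2224 = 566, so at most ⌊566/44⌋ = 12 fall short, and at least 6 are ≥ 112.
Exactly 6 works: 6 values at 155 and 12 at 111 total 2262; lower one of the high values by 38 (still ≥ 112) to hit 2224.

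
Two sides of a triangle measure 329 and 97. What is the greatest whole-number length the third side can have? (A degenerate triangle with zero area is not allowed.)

425

The third side must be less than 329 + 97 = 426.
The largest integer below 426 is 425.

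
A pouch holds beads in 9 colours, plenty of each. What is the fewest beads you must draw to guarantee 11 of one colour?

You could draw 10 of every colour without reaching 11 of any — 90 in all.
One more forces 11 of some colour, so 90 + 1 = 91.

91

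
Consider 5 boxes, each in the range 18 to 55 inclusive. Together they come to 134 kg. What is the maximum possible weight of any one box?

55

To make one box as large as possible, make the other 4 as small as possible.
The other 4 contribute at least 4 × 18 = 72, leaving at most 134 − 72 = 62.
But each box is capped at 55, so the maximum is 55.
Achievable: one at 55 and the other 4 totalling 79, which fits since 4 × 18 ≤ 79 ≤ 4 × 55.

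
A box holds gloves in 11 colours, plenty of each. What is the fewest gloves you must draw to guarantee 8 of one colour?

78

You could draw 7 of every colour without reaching 8 of any — 77 in all.
One more forces 8 of some colour, so 77 + 1 = 78.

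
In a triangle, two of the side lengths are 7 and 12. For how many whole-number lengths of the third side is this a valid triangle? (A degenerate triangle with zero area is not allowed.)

13

The triangle inequality gives |7 − 12| < c < 7 + 12, i.e. 5 < c < 19.
So c can be any integer from 6 to 18: 13 values.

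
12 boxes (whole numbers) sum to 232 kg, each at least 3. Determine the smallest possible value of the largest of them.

The 12 values sum to 232, so their maximum is at least ⌈232/12⌉ = 20.
Taking 8 copies of 19 and 4 copies of 20 gives exactly 232, so 20 is attained.

20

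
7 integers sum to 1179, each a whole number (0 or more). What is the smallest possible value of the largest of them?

169

The average is 1179/7 > 168, so not all 7 can be 168 or less; the largest is ≥ 169.
Equality holds with 3 values of 169 and 4 values of 168.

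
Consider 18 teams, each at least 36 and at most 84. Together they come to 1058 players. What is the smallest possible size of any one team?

To make one team as small as possible, make the other 17 as large as possible.
The other 17 can take up 17 × 84 = 1428 ≥ 1058 − 36, so one team can sit at its floor of 36.
Achievable: one at 36 and the other 17 totalling 1022, which fits since 17 × 36 ≤ 1022 ≤ 17 × 84.

36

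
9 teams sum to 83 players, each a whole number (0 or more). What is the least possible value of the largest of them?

10

If every one of the 9 were at most 9, the total would be at most 9 × 9 = 81 < 83.
Achievable: 2 of them at 10 and 7 at 9 total 83.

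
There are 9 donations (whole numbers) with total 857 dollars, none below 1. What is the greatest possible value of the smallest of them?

95

The average is 857/9 < 96, so some value is ≤ 95.
Equality holds with 7 values of 95 and 2 values of 96.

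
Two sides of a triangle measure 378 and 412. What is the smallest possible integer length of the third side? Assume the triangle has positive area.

35

The third side must exceed |378 − 412| = 34.
The smallest integer above 34 is 35.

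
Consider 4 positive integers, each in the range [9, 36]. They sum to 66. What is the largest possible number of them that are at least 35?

1

With k values at 35 or above and the rest at least 9, the sum is at least 36 + 26k.
Since the sum is 66, we need 26k ≤ 30, i.e. k ≤ 1.
k = 1 is achieved by 1 value at 35 and 3 at 9, total 62; add 4 to one value (staying below 35) to reach 66.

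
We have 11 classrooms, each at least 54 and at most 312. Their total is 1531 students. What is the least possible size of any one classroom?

54

To make one classroom as small as possible, make the other 10 as large as possible.
The other 10 can take up 10 × 312 = 3120 ≥ 1531 − 54, so one classroom can sit at its floor of 54.
Achievable: one at 54 and the other 10 totalling 1477, which fits since 10 × 54 ≤ 1477 ≤ 10 × 312.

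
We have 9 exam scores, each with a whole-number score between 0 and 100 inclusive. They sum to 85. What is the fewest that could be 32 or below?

7

If only k of them are at most 32, the other 9 − k are at least 33, so the total is at least (9 − k)·33 + k·0.
This is ≤ 85, so (9 − k)·33 + 0k ≤ 85, which gives k ≥ 7.
Exactly 7 works: 7 values at 0 and 2 at 33 total 66; raise one of the low values by 19 (still ≤ 32) to hit 85.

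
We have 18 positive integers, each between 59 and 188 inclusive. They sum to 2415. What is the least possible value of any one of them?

Minimizing one value means maximizing the remaining 17.
The other 17 can take up 17 × 188 = 3196 ≥ 2415 − 59, so one integer can sit at its floor of 59.
Achievable: one at 59 and the other 17 totalling 2356, which fits since 17 × 59 ≤ 2356 ≤ 17 × 188.

59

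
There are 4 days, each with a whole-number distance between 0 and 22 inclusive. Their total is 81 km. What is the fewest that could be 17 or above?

Each value short of 17 is at most 16, costing at least 22 − 16 = 6 against the maximum total of 88.
We can afford to lose at most 88 − 81 = 7, so at most ⌊7/6⌋ = 1 fall short, and at least 3 are ≥ 17.
Exactly 3 works: 3 values at 22 and 1 at 16 total 82; lower one of the high values by 1 (still ≥ 17) to hit 81.

3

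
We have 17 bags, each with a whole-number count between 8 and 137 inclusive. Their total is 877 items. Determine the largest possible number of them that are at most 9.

Each value at 9 or below falls at least 137 − 9 = 128 short of the ceiling 137.
The ceiling total is 17 × 137 = 2329, and we need 877, so at most ⌊(2329 − 877)/128⌋ = 11 can be that low.
k = 11 is achieved by 11 values at 9 and 6 at 137, total 921; lower one of the 137's by 44 (still > 9) to reach 877.

11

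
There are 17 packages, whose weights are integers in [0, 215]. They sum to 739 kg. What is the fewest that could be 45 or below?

Each value above 45 is at least 46, contributing at least 46 − 0 = 46 above the floor 0.
The sum exceeds the floor total 0 by 739, so at most ⌊739/46⌋ = 16 exceed 45, and at least 1 are ≤ 45.
Exactly 1 works: 1 value at 0 and 16 at 46 total 736; raise one of the low values by 3 (still ≤ 45) to hit 739.

1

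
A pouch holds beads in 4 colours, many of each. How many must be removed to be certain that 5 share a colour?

You could draw 4 of every colour without reaching 5 of any — 16 in all.
One more forces 5 of some colour, so 16 + 1 = 17.

17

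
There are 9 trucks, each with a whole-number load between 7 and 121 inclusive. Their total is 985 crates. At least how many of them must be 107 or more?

3

If only k of them are at least 107, the other 9 − k are at most 106, so the total is at most k·121 + (9 − k)·106.
This must reach 985, so k·121 + (9 − k)·106 ≥ 985, giving k ≥ 3.
Exactly 3 works: 3 values at 121 and 6 at 106 total 999; lower one of the high values by 14 (still ≥ 107) to hit 985.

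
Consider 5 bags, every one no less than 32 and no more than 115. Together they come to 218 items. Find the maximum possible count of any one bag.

90

Maximizing one value means minimizing the remaining 4.
The other 4 contribute at least 4 × 32 = 128, leaving at most 218 − 128 = 90.
Since 90 ≤ 115, this is achievable: one at 90 and 4 at 32.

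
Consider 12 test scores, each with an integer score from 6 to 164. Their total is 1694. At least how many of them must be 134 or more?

Suppose at most 12 − j of them reach 134; then j values are ≤ 133 and the rest ≤ 164.
The total is then ≤ 133·j + 164·(12 − j) = 1968 − 31j. For this to be ≥ 1694 we need j ≤ 8, so at least 12 − 8 = 4 must reach 134.
Exactly 4 works: 4 values at 164 and 8 at 133 total 1720; lower one of the high values by 26 (still ≥ 134) to hit 1694.

4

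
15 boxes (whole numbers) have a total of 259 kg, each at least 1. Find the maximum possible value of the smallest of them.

The 15 values sum to 259, so their minimum is at most ⌊259/15⌋ = 17.
Achievable: 11 of them at 17 and 4 at 18 total 259.

17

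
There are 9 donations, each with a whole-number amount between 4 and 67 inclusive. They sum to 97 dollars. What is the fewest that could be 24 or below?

Each value above 24 is at least 25, contributing at least 25 − 4 = 21 above the floor 4.
The sum exceeds the floor total 36 by 61, so at most ⌊61/21⌋ = 2 exceed 24, and at least 7 are ≤ 24.
Exactly 7 works: 7 values at 4 and 2 at 25 total 78; raise one of the low values by 19 (still ≤ 24) to hit 97.

7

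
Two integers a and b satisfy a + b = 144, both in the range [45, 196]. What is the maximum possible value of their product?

For a fixed sum, the product ab is largest when a and b are as close as possible.
Taking a = 72 and b = 72 (both in [45, 196]) gives ab = 5184.

5184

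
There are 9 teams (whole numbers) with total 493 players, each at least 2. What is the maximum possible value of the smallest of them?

54

The average is 493/9 < 55, so some value is ≤ 54.
Taking 2 copies of 54 and 7 copies of 55 gives exactly 493, so 54 is attained.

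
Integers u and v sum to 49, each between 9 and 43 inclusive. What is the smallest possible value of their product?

360

Since u + v is fixed, pushing one of them to its bound minimizes the product.
The extreme feasible split is u = 9, v = 40, giving uv = 360.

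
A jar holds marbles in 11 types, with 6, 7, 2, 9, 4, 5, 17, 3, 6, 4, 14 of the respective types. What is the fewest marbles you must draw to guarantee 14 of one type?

In the worst case you take as many as possible of each type without reaching 14: 6 + 7 + 2 + 9 + 4 + 5 + 13 + 3 + 6 + 4 + 13 = 72.
The next one must give 14 of some type, so 72 + 1 = 73.

73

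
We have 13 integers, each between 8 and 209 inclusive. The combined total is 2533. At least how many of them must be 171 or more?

Each value short of 171 is at most 170, costing at least 209 − 170 = 39 against the maximum total of 2717.
We can afford to lose at most 2717 − 2533 = 184, so at most ⌊184/39⌋ = 4 fall short, and at least 9 are ≥ 171.
Exactly 9 works: 9 values at 209 and 4 at 170 total 2561; lower one of the high values by 28 (still ≥ 171) to hit 2533.

9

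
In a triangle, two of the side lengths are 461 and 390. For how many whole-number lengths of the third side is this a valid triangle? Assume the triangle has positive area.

779

The triangle inequality gives |461 − 390| < c < 461 + 390, i.e. 71 < c < 851.
So c can be any integer from 72 to 850: 779 values.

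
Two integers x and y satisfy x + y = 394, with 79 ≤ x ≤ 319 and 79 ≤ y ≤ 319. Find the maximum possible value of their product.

With x + y fixed, xy peaks when the two are closest together.
Taking x = 197 and y = 197 (both in [79, 319]) gives xy = 38809.

38809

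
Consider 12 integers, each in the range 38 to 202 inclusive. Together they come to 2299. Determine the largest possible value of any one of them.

202

To make one integer as large as possible, make the other 11 as small as possible.
The other 11 contribute at least 11 × 38 = 418, leaving at most 2299 − 418 = 1881.
But each integer is capped at 202, so the maximum is 202.
Achievable: one at 202 and the other 11 totalling 2097, which fits since 11 × 38 ≤ 2097 ≤ 11 × 202.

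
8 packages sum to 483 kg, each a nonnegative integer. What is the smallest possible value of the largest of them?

61

The 8 values sum to 483, so their maximum is at least ⌈483/8⌉ = 61.
Equality holds with 3 values of 61 and 5 values of 60.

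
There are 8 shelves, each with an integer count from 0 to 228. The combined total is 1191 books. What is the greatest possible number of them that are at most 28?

3

Each value at 28 or below falls at least 228 − 28 = 200 short of the ceiling 228.
The ceiling total is 8 × 228 = 1824, and we need 1191, so at most ⌊(1824 − 1191)/200⌋ = 3 can be that low.
k = 3 is achieved by 3 values at 28 and 5 at 228, total 1224; lower one of the 228's by 33 (still > 28) to reach 1191.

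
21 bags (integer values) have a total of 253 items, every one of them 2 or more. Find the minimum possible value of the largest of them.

The 21 values sum to 253, so their maximum is at least ⌈253/21⌉ = 13.
Taking 20 copies of 12 and 1 copy of 13 gives exactly 253, so 13 is attained.

13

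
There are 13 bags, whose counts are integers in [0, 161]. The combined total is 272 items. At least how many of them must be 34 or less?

6

Let j be the number exceeding 34. Then the total is ≥ 35·j + 0·(13 − j) = 0 + 35j.
So 35j ≤ 272 and j ≤ 7; hence at least 13 − 7 = 6 are ≤ 34.
Exactly 6 works: 6 values at 0 and 7 at 35 total 245; raise one of the low values by 27 (still ≤ 34) to hit 272.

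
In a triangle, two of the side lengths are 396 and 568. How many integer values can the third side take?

791

The triangle inequality gives |396 − 568| < c < 396 + 568, i.e. 172 < c < 964.
So c can be any integer from 173 to 963: 791 values.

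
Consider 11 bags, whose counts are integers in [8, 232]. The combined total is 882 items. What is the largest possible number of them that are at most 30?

Each value at 30 or below falls at least 232 − 30 = 202 short of the ceiling 232.
The ceiling total is 11 × 232 = 2552, and we need 882, so at most ⌊(2552 − 882)/202⌋ = 8 can be that low.
k = 8 is achieved by 8 values at 30 and 3 at 232, total 936; lower one of the 232's by 54 (still > 30) to reach 882.

8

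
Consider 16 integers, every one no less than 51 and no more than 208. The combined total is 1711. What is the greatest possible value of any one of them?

To make one integer as large as possible, make the other 15 as small as possible.
The other 15 contribute at least 15 × 51 = 765, leaving at most 1711 − 765 = 946.
But each integer is capped at 208, so the maximum is 208.
Achievable: one at 208 and the other 15 totalling 1503, which fits since 15 × 51 ≤ 1503 ≤ 15 × 208.

208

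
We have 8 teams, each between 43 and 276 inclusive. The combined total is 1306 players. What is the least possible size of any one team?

43

To make one team as small as possible, make the other 7 as large as possible.
The other 7 can take up 7 × 276 = 1932 ≥ 1306 − 43, so one team can sit at its floor of 43.
Achievable: one at 43 and the other 7 totalling 1263, which fits since 7 × 43 ≤ 1263 ≤ 7 × 276.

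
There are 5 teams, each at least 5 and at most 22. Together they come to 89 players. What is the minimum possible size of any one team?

To make one team as small as possible, make the other 4 as large as possible.
The other 4 can take up 4 × 22 = 88 ≥ 89 − 5, so one team can sit at its floor of 5.
Achievable: one at 5 and the other 4 totalling 84, which fits since 4 × 5 ≤ 84 ≤ 4 × 22.

5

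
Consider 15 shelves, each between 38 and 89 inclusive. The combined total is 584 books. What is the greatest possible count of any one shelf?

52

Maximizing one value means minimizing the remaining 14.
The other 14 contribute at least 14 × 38 = 532, leaving at most 584 − 532 = 52.
Since 52 ≤ 89, this is achievable: one at 52 and 14 at 38.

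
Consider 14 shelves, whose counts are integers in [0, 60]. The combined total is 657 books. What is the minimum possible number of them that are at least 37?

7

Suppose at most 14 − j of them reach 37; then j values are ≤ 36 and the rest ≤ 60.
The total is then ≤ 36·j + 60·(14 − j) = 840 − 24j. For this to be ≥ 657 we need j ≤ 7, so at least 14 − 7 = 7 must reach 37.
Exactly 7 works: 7 values at 60 and 7 at 36 total 672; lower one of the high values by 15 (still ≥ 37) to hit 657.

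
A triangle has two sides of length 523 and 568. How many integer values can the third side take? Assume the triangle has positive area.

1045

The triangle inequality gives |523 − 568| < c < 523 + 568, i.e. 45 < c < 1091.
So c can be any integer from 46 to 1090: 1045 values.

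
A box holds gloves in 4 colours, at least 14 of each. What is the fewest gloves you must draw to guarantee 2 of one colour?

You could draw 1 of every colour without reaching 2 of any — 4 in all.
One more forces 2 of some colour, so 4 + 1 = 5.

5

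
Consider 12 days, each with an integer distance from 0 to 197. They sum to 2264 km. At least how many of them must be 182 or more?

6

If only k of them are at least 182, the other 12 − k are at most 181, so the total is at most k·197 + (12 − k)·181.
This must reach 2264, so k·197 + (12 − k)·181 ≥ 2264, giving k ≥ 6.
Exactly 6 works: 6 values at 197 and 6 at 181 total 2268; lower one of the high values by 4 (still ≥ 182) to hit 2264.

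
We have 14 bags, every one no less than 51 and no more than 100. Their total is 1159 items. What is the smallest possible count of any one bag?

51

To make one bag as small as possible, make the other 13 as large as possible.
The other 13 can take up 13 × 100 = 1300 ≥ 1159 − 51, so one bag can sit at its floor of 51.
Achievable: one at 51 and the other 13 totalling 1108, which fits since 13 × 51 ≤ 1108 ≤ 13 × 100.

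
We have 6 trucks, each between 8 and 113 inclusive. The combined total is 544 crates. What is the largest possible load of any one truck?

To make one truck as large as possible, make the other 5 as small as possible.
The other 5 contribute at least 5 × 8 = 40, leaving at most 544 − 40 = 504.
But each truck is capped at 113, so the maximum is 113.
Achievable: one at 113 and the other 5 totalling 431, which fits since 5 × 8 ≤ 431 ≤ 5 × 113.

113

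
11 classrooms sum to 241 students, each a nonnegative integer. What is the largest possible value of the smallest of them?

The 11 values sum to 241, so their minimum is at most ⌊241/11⌋ = 21.
Equality holds with 1 value of 21 and 10 values of 22.

21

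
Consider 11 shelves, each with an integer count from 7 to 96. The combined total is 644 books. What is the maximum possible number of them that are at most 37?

6

Each value at 37 or below falls at least 96 − 37 = 59 short of the ceiling 96.
The ceiling total is 11 × 96 = 1056, and we need 644, so at most ⌊(1056 − 644)/59⌋ = 6 can be that low.
k = 6 is achieved by 6 values at 37 and 5 at 96, total 702; lower one of the 96's by 58 (still > 37) to reach 644.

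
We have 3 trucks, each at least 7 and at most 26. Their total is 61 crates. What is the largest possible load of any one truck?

26

To make one truck as large as possible, make the other 2 as small as possible.
The other 2 contribute at least 2 × 7 = 14, leaving at most 61 − 14 = 47.
But each truck is capped at 26, so the maximum is 26.
Achievable: one at 26 and the other 2 totalling 35, which fits since 2 × 7 ≤ 35 ≤ 2 × 26.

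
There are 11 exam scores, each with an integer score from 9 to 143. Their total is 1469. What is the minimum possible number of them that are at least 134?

1

Suppose at most 11 − j of them reach 134; then j values are ≤ 133 and the rest ≤ 143.
The total is then ≤ 133·j + 143·(11 − j) = 1573 − 10j. For this to be ≥ 1469 we need j ≤ 10, so at least 11 − 10 = 1 must reach 134.
Exactly 1 works: 1 value at 143 and 10 at 133 total 1473; lower one of the high values by 4 (still ≥ 134) to hit 1469.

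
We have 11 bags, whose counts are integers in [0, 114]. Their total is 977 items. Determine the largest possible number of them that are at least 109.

If k of the values are ≥ 109, the total is ≥ 109k + 0(11 − k).
Setting 109k + 0(11 − k) ≤ 977 gives 109k ≤ 977, so k ≤ 8.
k = 8 is achieved by 8 values at 109 and 3 at 0, total 872; add 105 to one value (staying below 109) to reach 977.

8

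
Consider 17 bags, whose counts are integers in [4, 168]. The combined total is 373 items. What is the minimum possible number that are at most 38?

Each value above 38 is at least 39, contributing at least 39 − 4 = 35 above the floor 4.
The sum exceeds the floor total 68 by 305, so at most ⌊305/35⌋ = 8 exceed 38, and at least 9 are ≤ 38.
Exactly 9 works: 9 values at 4 and 8 at 39 total 348; raise one of the low values by 25 (still ≤ 38) to hit 373.

9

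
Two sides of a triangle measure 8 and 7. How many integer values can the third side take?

13

The triangle inequality gives |8 − 7| < c < 8 + 7, i.e. 1 < c < 15.
So c can be any integer from 2 to 14: 13 values.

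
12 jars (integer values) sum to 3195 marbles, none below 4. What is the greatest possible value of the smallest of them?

If every one of the 12 were at least 267, the total would be at least 12 × 267 = 3204 > 3195.
Taking 9 copies of 266 and 3 copies of 267 gives exactly 3195, so 266 is attained.

266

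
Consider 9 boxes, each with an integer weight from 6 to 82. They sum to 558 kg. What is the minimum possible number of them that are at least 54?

Each value short of 54 is at most 53, costing at least 82 − 53 = 29 against the maximum total of 738.
We can afford to lose at most 738 − 558 = 180, so at most ⌊180/29⌋ = 6 fall short, and at least 3 are ≥ 54.
Exactly 3 works: 3 values at 82 and 6 at 53 total 564; lower one of the high values by 6 (still ≥ 54) to hit 558.

3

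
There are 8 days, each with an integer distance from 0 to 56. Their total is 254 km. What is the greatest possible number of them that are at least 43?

5

Suppose k of them are at least 43. Those contribute at least 43 each and the other 8 − k at least 0 each.
So the total is at least 43k + 0(8 − k) = 0 + 43k. This must be ≤ 254, giving k ≤ 5.
k = 5 is achieved by 5 values at 43 and 3 at 0, total 215; add 39 to one value (staying below 43) to reach 254.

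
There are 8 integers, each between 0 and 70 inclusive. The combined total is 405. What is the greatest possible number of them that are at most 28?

Each value at 28 or below falls at least 70 − 28 = 42 short of the ceiling 70.
The ceiling total is 8 × 70 = 560, and we need 405, so at most ⌊(560 − 405)/42⌋ = 3 can be that low.
k = 3 is achieved by 3 values at 28 and 5 at 70, total 434; lower one of the 70's by 29 (still > 28) to reach 405.

3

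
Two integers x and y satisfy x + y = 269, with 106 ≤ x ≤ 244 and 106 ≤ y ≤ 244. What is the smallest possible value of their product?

Since x + y is fixed, pushing one of them to its bound minimizes the product.
The extreme feasible split is x = 106, y = 163, giving xy = 17278.

17278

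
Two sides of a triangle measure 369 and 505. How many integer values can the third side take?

737

The triangle inequality gives |369 − 505| < c < 369 + 505, i.e. 136 < c < 874.
So c can be any integer from 137 to 873: 737 values.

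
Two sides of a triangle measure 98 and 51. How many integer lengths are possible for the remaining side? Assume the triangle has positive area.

101

The triangle inequality gives |98 − 51| < c < 98 + 51, i.e. 47 < c < 149.
So c can be any integer from 48 to 148: 101 values.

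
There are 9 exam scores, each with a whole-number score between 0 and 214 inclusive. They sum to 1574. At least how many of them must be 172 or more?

1

If only k of them are at least 172, the other 9 − k are at most 171, so the total is at most k·214 + (9 − k)·171.
This must reach 1574, so k·214 + (9 − k)·171 ≥ 1574, giving k ≥ 1.
Exactly 1 works: 1 value at 214 and 8 at 171 total 1582; lower one of the high values by 8 (still ≥ 172) to hit 1574.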